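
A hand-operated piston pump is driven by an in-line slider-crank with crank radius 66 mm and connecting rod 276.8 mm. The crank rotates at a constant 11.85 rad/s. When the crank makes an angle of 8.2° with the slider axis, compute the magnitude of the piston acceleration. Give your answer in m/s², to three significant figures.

11.3

ω = 11.85 rad/s
x(θ) = r cosθ + √(L² − r² sin²θ); with ω constant, a = ω²·d²x/dθ².
d²x/dθ² = −r cosθ − r²(cos2θ)/√u − r⁴ sin²2θ/(4u^{3/2}),  u = L² − r² sin²θ = 0.0765296 m².
Substituting r = 0.066 m, L = 0.2768 m, θ = 8.2°: d²x/dθ² = -0.080449 m.
a = ω²·d²x/dθ² = (11.85)²·(-0.080449) = -11.297 m/s²;  |a| = 11.297 m/s².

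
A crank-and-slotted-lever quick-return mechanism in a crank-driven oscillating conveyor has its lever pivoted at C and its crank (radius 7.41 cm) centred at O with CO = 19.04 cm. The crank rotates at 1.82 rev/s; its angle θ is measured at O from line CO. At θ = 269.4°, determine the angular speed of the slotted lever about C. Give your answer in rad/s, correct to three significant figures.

1.47

ω = 11.44 rad/s (from 1.82 rev/s).
Crank pin A relative to C: A = (d + r cosθ, r sinθ); lever angle φ = atan2(r sinθ, d + r cosθ).
Differentiating tanφ: φ̇ = rω(d cosθ + r)/(d² + r² + 2dr cosθ).
d² + r² + 2dr cosθ = |CA|² = 0.0414475 m²;  d cosθ + r = +0.072106 m.
|ω_lever| = |0.0741·11.44·+0.072106| / 0.0414475 = 1.4742 rad/s.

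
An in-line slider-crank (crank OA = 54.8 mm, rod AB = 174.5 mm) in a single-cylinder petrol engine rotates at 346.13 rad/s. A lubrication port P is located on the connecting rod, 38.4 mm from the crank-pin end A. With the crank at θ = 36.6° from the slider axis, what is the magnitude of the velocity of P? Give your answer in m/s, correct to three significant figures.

ω = 346.1 rad/s.  Crank-pin speed |V_A| = rω = 18.968 m/s, perpendicular to OA.
Rod angle: sinφ = −(r/L) sinθ ⇒ φ = -10.792°; ω_rod = −rω cosθ/√(L²−r²sin²θ) = -88.836 rad/s.
V_P = V_A + ω_rod × AP, with AP = 0.0384 m along the rod.
Components: V_Px = −rω sinθ − a·ω_rod·sinφ = -11.948 m/s;  V_Py = rω cosθ + a·ω_rod·cosφ = +11.877 m/s.
|V_P| = √(V_Px² + V_Py²) = 16.847 m/s.

16.8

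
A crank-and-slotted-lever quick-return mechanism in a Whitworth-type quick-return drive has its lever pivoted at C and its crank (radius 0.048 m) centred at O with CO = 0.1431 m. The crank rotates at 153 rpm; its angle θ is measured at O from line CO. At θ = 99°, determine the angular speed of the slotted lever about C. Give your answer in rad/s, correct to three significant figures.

0.955

ω = 16.02 rad/s (from 153 rpm).
Crank pin A relative to C: A = (d + r cosθ, r sinθ); lever angle φ = atan2(r sinθ, d + r cosθ).
Differentiating tanφ: φ̇ = rω(d cosθ + r)/(d² + r² + 2dr cosθ).
d² + r² + 2dr cosθ = |CA|² = 0.0206326 m²;  d cosθ + r = +0.025614 m.
|ω_lever| = |0.048·16.02·+0.025614| / 0.0206326 = 0.95475 rad/s.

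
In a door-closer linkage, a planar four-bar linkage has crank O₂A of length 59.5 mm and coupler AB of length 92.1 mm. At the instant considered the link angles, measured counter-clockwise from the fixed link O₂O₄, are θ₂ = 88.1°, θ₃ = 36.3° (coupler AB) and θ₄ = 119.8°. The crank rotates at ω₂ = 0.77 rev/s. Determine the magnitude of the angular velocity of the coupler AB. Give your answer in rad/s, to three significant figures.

1.65

ω₂ = 4.838 rad/s (from 0.77 rev/s).
Differentiating the loop-closure r₂e^{iθ₂}+r₃e^{iθ₃}=r₁+r₄e^{iθ₄} gives r₂ω₂e^{iθ₂}+r₃ω₃e^{iθ₃}=r₄ω₄e^{iθ₄}.
Eliminating the other unknown: ω₃ = r₂ω₂ sin(θ₄−θ₂) / [r₃ sin(θ₃−θ₄)].
Numerator sine = +0.52547; denominator sine = -0.99357.
Result = 0.0595·4.838·(+0.52547) / (0.0921·(-0.99357)) = -1.653 rad/s; magnitude 1.653 rad/s.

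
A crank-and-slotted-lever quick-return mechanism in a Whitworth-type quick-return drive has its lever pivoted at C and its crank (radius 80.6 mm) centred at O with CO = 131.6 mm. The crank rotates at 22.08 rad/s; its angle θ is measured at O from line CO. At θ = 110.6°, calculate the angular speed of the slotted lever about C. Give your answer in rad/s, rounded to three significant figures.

3.73

ω = 22.08 rad/s
Crank pin A relative to C: A = (d + r cosθ, r sinθ); lever angle φ = atan2(r sinθ, d + r cosθ).
Differentiating tanφ: φ̇ = rω(d cosθ + r)/(d² + r² + 2dr cosθ).
d² + r² + 2dr cosθ = |CA|² = 0.016351 m²;  d cosθ + r = +0.034298 m.
|ω_lever| = |0.0806·22.08·+0.034298| / 0.016351 = 3.733 rad/s.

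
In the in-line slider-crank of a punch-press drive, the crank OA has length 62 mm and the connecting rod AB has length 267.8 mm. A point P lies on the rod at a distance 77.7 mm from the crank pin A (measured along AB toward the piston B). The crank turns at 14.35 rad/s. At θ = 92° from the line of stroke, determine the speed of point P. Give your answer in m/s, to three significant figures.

0.887

ω = 14.35 rad/s.  Crank-pin speed |V_A| = rω = 0.8897 m/s, perpendicular to OA.
Rod angle: sinφ = −(r/L) sinθ ⇒ φ = -13.378°; ω_rod = −rω cosθ/√(L²−r²sin²θ) = +0.11918 rad/s.
V_P = V_A + ω_rod × AP, with AP = 0.0777 m along the rod.
Components: V_Px = −rω sinθ − a·ω_rod·sinφ = -0.88702 m/s;  V_Py = rω cosθ + a·ω_rod·cosφ = -0.022041 m/s.
|V_P| = √(V_Px² + V_Py²) = 0.88729 m/s.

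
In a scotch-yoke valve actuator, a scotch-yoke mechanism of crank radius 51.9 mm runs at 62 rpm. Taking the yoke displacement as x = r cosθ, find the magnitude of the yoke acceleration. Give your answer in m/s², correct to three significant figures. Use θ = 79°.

ω = 6.493 rad/s (from 62 rpm).
x = r cosθ ⇒ ẍ = −rω² cosθ (ω constant).
|a| = rω²|cosθ| = 0.0519·(6.493)²·|cos 79°| = 0.41745 m/s².

0.417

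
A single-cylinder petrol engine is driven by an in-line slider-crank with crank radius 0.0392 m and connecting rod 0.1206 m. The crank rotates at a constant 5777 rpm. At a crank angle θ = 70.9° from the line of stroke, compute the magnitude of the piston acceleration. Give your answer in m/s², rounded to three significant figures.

ω = 2π·5777/60 = 605 rad/s
x(θ) = r cosθ + √(L² − r² sin²θ); with ω constant, a = ω²·d²x/dθ².
d²x/dθ² = −r cosθ − r²(cos2θ)/√u − r⁴ sin²2θ/(4u^{3/2}),  u = L² − r² sin²θ = 0.0131723 m².
Substituting r = 0.0392 m, L = 0.1206 m, θ = 70.9°: d²x/dθ² = -0.0024546 m.
a = ω²·d²x/dθ² = (605)²·(-0.0024546) = -898.34 m/s²;  |a| = 898.34 m/s².

898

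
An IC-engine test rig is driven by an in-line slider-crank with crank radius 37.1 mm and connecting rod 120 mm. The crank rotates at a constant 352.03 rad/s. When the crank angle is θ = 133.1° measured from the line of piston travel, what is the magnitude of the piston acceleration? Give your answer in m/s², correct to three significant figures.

ω = 352 rad/s
x(θ) = r cosθ + √(L² − r² sin²θ); with ω constant, a = ω²·d²x/dθ².
d²x/dθ² = −r cosθ − r²(cos2θ)/√u − r⁴ sin²2θ/(4u^{3/2}),  u = L² − r² sin²θ = 0.0136662 m².
Substituting r = 0.0371 m, L = 0.12 m, θ = 133.1°: d²x/dθ² = +0.025835 m.
a = ω²·d²x/dθ² = (352)²·(+0.025835) = +3201.6 m/s²;  |a| = 3201.6 m/s².

3200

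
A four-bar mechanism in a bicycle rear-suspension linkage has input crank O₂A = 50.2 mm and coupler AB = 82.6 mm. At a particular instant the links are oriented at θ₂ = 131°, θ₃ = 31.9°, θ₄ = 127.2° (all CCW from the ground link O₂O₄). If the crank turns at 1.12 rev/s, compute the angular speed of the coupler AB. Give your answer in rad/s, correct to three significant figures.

0.285

ω₂ = 7.037 rad/s (from 1.12 rev/s).
Differentiating the loop-closure r₂e^{iθ₂}+r₃e^{iθ₃}=r₁+r₄e^{iθ₄} gives r₂ω₂e^{iθ₂}+r₃ω₃e^{iθ₃}=r₄ω₄e^{iθ₄}.
Eliminating the other unknown: ω₃ = r₂ω₂ sin(θ₄−θ₂) / [r₃ sin(θ₃−θ₄)].
Numerator sine = -0.06627; denominator sine = -0.99572.
Result = 0.0502·7.037·(-0.06627) / (0.0826·(-0.99572)) = +0.28466 rad/s; magnitude 0.28466 rad/s.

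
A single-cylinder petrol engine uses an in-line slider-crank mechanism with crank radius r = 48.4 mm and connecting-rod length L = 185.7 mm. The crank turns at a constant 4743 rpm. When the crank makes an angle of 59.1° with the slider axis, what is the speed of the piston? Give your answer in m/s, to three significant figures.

ω = 2π·4743/60 = 496.7 rad/s
For an in-line slider-crank, x = r cosθ + √(L² − r² sin²θ), so v = −rω sinθ·[1 + r cosθ/√(L² − r² sin²θ)].
With r = 0.0484 m, L = 0.1857 m, θ = 59.1°: √(L² − r² sin²θ) = 0.181 m.
v = −0.0484·496.7·0.85806·[1 + 0.0484·0.51354/0.181] = -23.46 m/s.
|v| = 23.46 m/s.

23.5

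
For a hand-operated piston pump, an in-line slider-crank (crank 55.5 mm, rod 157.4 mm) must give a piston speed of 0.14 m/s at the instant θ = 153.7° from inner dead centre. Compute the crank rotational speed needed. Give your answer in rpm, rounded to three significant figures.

80.0

For an in-line slider-crank, |v_piston| = rω|sinθ|·[1 + r cosθ/√(L² − r² sin²θ)].
With r = 0.0555 m, L = 0.1574 m, θ = 153.7°: the bracketed kinematic factor |dx/dθ| = 0.016721 m.
ω = v/|dx/dθ| = 0.14/0.016721 = 8.3729 rad/s.
N = 60ω/(2π) = 79.955 rpm.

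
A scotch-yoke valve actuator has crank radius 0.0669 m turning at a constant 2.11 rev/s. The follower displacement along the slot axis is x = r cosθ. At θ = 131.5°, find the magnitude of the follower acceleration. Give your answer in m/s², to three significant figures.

ω = 13.26 rad/s (from 2.11 rev/s).
x = r cosθ ⇒ ẍ = −rω² cosθ (ω constant).
|a| = rω²|cosθ| = 0.0669·(13.26)²·|cos 131.5°| = 7.7914 m/s².

7.79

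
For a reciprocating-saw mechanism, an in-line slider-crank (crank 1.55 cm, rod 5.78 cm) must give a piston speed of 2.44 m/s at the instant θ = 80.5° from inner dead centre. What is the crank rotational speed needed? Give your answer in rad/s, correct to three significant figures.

For an in-line slider-crank, |v_piston| = rω|sinθ|·[1 + r cosθ/√(L² − r² sin²θ)].
With r = 0.0155 m, L = 0.0578 m, θ = 80.5°: the bracketed kinematic factor |dx/dθ| = 0.015989 m.
ω = v/|dx/dθ| = 2.44/0.015989 = 152.6 rad/s.

153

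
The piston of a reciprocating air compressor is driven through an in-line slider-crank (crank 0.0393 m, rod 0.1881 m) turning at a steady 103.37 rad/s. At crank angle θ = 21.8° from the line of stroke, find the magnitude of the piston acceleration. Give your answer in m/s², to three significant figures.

454

ω = 103.4 rad/s
x(θ) = r cosθ + √(L² − r² sin²θ); with ω constant, a = ω²·d²x/dθ².
d²x/dθ² = −r cosθ − r²(cos2θ)/√u − r⁴ sin²2θ/(4u^{3/2}),  u = L² − r² sin²θ = 0.0351686 m².
Substituting r = 0.0393 m, L = 0.1881 m, θ = 21.8°: d²x/dθ² = -0.042497 m.
a = ω²·d²x/dθ² = (103.4)²·(-0.042497) = -454.09 m/s²;  |a| = 454.09 m/s².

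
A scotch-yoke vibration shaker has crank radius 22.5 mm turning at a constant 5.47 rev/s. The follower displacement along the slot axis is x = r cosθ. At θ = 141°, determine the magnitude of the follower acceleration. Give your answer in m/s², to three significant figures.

20.7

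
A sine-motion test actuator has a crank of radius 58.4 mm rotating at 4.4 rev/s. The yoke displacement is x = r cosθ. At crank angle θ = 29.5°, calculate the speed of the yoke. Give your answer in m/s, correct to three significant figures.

0.795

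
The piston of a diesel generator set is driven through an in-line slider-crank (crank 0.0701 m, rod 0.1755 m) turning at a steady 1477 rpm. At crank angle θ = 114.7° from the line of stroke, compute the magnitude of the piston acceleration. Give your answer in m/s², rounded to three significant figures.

1150

ω = 2π·1477/60 = 154.7 rad/s
x(θ) = r cosθ + √(L² − r² sin²θ); with ω constant, a = ω²·d²x/dθ².
d²x/dθ² = −r cosθ − r²(cos2θ)/√u − r⁴ sin²2θ/(4u^{3/2}),  u = L² − r² sin²θ = 0.0267443 m².
Substituting r = 0.0701 m, L = 0.1755 m, θ = 114.7°: d²x/dθ² = +0.048051 m.
a = ω²·d²x/dθ² = (154.7)²·(+0.048051) = +1149.5 m/s²;  |a| = 1149.5 m/s².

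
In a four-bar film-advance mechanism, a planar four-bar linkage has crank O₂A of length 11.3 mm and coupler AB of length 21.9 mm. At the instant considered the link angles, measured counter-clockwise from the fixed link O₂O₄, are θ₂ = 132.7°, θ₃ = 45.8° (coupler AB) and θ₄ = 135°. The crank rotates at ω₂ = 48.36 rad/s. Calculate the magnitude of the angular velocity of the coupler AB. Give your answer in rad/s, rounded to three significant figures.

ω₂ = 48.36 rad/s
Differentiating the loop-closure r₂e^{iθ₂}+r₃e^{iθ₃}=r₁+r₄e^{iθ₄} gives r₂ω₂e^{iθ₂}+r₃ω₃e^{iθ₃}=r₄ω₄e^{iθ₄}.
Eliminating the other unknown: ω₃ = r₂ω₂ sin(θ₄−θ₂) / [r₃ sin(θ₃−θ₄)].
Numerator sine = +0.04013; denominator sine = -0.99990.
Result = 0.0113·48.36·(+0.04013) / (0.0219·(-0.99990)) = -1.0015 rad/s; magnitude 1.0015 rad/s.

1.00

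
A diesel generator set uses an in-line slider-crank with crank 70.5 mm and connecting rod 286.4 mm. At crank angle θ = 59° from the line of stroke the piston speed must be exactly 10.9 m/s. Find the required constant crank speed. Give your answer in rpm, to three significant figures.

1520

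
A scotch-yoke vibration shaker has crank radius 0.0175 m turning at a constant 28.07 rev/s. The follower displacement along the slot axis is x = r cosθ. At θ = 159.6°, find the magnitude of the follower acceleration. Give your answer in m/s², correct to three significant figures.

ω = 176.4 rad/s (from 28.07 rev/s).
x = r cosθ ⇒ ẍ = −rω² cosθ (ω constant).
|a| = rω²|cosθ| = 0.0175·(176.4)²·|cos 159.6°| = 510.21 m/s².

510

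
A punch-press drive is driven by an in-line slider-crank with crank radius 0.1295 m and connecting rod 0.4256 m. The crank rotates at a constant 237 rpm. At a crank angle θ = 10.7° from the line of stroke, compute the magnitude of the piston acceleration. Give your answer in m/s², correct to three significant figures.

ω = 2π·237/60 = 24.82 rad/s
x(θ) = r cosθ + √(L² − r² sin²θ); with ω constant, a = ω²·d²x/dθ².
d²x/dθ² = −r cosθ − r²(cos2θ)/√u − r⁴ sin²2θ/(4u^{3/2}),  u = L² − r² sin²θ = 0.180557 m².
Substituting r = 0.1295 m, L = 0.4256 m, θ = 10.7°: d²x/dθ² = -0.16412 m.
a = ω²·d²x/dθ² = (24.82)²·(-0.16412) = -101.09 m/s²;  |a| = 101.09 m/s².

101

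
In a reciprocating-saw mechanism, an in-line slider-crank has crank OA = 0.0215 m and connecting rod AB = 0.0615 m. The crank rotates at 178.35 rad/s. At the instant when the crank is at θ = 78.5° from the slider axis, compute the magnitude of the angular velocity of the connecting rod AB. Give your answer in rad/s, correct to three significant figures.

ω = 178.3 rad/s
The rod makes angle φ with the slider axis where L sinφ = r sinθ; differentiating, L cosφ·φ̇ = r ω cosθ.
L cosφ = √(L² − r² sin²θ) = 0.057779 m.
|ω_rod| = r ω |cosθ| / √(L² − r² sin²θ) = 0.0215·178.3·0.19937/0.057779 = 13.231 rad/s.

13.2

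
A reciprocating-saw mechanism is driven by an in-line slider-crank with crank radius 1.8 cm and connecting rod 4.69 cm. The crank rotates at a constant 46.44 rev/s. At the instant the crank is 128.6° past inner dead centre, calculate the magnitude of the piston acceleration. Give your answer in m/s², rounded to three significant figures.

1070

ω = 2π·46.4 = 291.8 rad/s
x(θ) = r cosθ + √(L² − r² sin²θ); with ω constant, a = ω²·d²x/dθ².
d²x/dθ² = −r cosθ − r²(cos2θ)/√u − r⁴ sin²2θ/(4u^{3/2}),  u = L² − r² sin²θ = 0.00200172 m².
Substituting r = 0.018 m, L = 0.0469 m, θ = 128.6°: d²x/dθ² = +0.012556 m.
a = ω²·d²x/dθ² = (291.8)²·(+0.012556) = +1069 m/s²;  |a| = 1069 m/s².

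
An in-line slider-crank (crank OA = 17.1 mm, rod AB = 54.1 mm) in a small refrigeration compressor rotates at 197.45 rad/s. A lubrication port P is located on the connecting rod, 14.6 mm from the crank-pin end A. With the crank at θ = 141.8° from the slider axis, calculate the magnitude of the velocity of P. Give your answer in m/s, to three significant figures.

ω = 197.4 rad/s.  Crank-pin speed |V_A| = rω = 3.3764 m/s, perpendicular to OA.
Rod angle: sinφ = −(r/L) sinθ ⇒ φ = -11.272°; ω_rod = −rω cosθ/√(L²−r²sin²θ) = +50.01 rad/s.
V_P = V_A + ω_rod × AP, with AP = 0.0146 m along the rod.
Components: V_Px = −rω sinθ − a·ω_rod·sinφ = -1.9453 m/s;  V_Py = rω cosθ + a·ω_rod·cosφ = -1.9373 m/s.
|V_P| = √(V_Px² + V_Py²) = 2.7454 m/s.

2.75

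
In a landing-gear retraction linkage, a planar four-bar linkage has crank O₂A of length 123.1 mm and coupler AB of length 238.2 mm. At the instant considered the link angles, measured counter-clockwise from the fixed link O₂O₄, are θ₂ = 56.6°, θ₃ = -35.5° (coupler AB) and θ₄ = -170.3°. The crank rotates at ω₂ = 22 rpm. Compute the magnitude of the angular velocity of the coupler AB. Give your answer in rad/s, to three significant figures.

1.23

ω₂ = 2.304 rad/s (from 22 rpm).
Differentiating the loop-closure r₂e^{iθ₂}+r₃e^{iθ₃}=r₁+r₄e^{iθ₄} gives r₂ω₂e^{iθ₂}+r₃ω₃e^{iθ₃}=r₄ω₄e^{iθ₄}.
Eliminating the other unknown: ω₃ = r₂ω₂ sin(θ₄−θ₂) / [r₃ sin(θ₃−θ₄)].
Numerator sine = +0.73016; denominator sine = +0.70957.
Result = 0.1231·2.304·(+0.73016) / (0.2382·(+0.70957)) = +1.2252 rad/s; magnitude 1.2252 rad/s.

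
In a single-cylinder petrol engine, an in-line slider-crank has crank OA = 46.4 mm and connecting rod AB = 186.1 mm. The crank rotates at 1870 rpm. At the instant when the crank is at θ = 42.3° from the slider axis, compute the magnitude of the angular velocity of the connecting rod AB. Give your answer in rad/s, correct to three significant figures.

36.6

ω = 195.8 rad/s (converted from 1870 rpm).
The rod makes angle φ with the slider axis where L sinφ = r sinθ; differentiating, L cosφ·φ̇ = r ω cosθ.
L cosφ = √(L² − r² sin²θ) = 0.18346 m.
|ω_rod| = r ω |cosθ| / √(L² − r² sin²θ) = 0.0464·195.8·0.73963/0.18346 = 36.632 rad/s.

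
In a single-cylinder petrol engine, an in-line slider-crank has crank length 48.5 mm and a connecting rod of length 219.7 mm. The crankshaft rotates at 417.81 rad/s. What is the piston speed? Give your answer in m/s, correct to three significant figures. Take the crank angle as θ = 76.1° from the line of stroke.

ω = 417.8 rad/s
For an in-line slider-crank, x = r cosθ + √(L² − r² sin²θ), so v = −rω sinθ·[1 + r cosθ/√(L² − r² sin²θ)].
With r = 0.0485 m, L = 0.2197 m, θ = 76.1°: √(L² − r² sin²θ) = 0.2146 m.
v = −0.0485·417.8·0.97072·[1 + 0.0485·0.24023/0.2146] = -20.738 m/s.
|v| = 20.738 m/s.

20.7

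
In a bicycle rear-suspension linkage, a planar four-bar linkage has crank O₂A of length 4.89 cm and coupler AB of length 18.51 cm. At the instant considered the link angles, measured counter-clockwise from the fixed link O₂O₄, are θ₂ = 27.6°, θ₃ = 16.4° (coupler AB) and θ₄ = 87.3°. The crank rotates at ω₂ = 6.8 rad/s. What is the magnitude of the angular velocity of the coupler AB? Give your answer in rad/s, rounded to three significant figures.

ω₂ = 6.8 rad/s
Differentiating the loop-closure r₂e^{iθ₂}+r₃e^{iθ₃}=r₁+r₄e^{iθ₄} gives r₂ω₂e^{iθ₂}+r₃ω₃e^{iθ₃}=r₄ω₄e^{iθ₄}.
Eliminating the other unknown: ω₃ = r₂ω₂ sin(θ₄−θ₂) / [r₃ sin(θ₃−θ₄)].
Numerator sine = +0.86340; denominator sine = -0.94495.
Result = 0.0489·6.8·(+0.86340) / (0.1851·(-0.94495)) = -1.6414 rad/s; magnitude 1.6414 rad/s.

1.64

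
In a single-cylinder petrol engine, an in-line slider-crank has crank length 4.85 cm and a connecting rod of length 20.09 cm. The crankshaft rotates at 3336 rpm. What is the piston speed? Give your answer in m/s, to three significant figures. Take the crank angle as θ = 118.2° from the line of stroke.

13.2

ω = 2π·3336/60 = 349.3 rad/s
For an in-line slider-crank, x = r cosθ + √(L² − r² sin²θ), so v = −rω sinθ·[1 + r cosθ/√(L² − r² sin²θ)].
With r = 0.0485 m, L = 0.2009 m, θ = 118.2°: √(L² − r² sin²θ) = 0.1963 m.
v = −0.0485·349.3·0.88130·[1 + 0.0485·-0.47255/0.1963] = -13.189 m/s.
|v| = 13.189 m/s.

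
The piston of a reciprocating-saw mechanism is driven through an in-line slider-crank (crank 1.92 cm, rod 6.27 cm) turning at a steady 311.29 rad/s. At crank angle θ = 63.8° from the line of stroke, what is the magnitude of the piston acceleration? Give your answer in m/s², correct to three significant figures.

ω = 311.3 rad/s
x(θ) = r cosθ + √(L² − r² sin²θ); with ω constant, a = ω²·d²x/dθ².
d²x/dθ² = −r cosθ − r²(cos2θ)/√u − r⁴ sin²2θ/(4u^{3/2}),  u = L² − r² sin²θ = 0.00363451 m².
Substituting r = 0.0192 m, L = 0.0627 m, θ = 63.8°: d²x/dθ² = -0.0048433 m.
a = ω²·d²x/dθ² = (311.3)²·(-0.0048433) = -469.33 m/s²;  |a| = 469.33 m/s².

469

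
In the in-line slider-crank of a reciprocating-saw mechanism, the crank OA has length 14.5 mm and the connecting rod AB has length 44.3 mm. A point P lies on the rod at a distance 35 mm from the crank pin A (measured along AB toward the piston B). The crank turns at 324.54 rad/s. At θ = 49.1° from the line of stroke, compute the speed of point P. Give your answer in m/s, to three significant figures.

ω = 324.5 rad/s.  Crank-pin speed |V_A| = rω = 4.7058 m/s, perpendicular to OA.
Rod angle: sinφ = −(r/L) sinθ ⇒ φ = -14.324°; ω_rod = −rω cosθ/√(L²−r²sin²θ) = -71.782 rad/s.
V_P = V_A + ω_rod × AP, with AP = 0.035 m along the rod.
Components: V_Px = −rω sinθ − a·ω_rod·sinφ = -4.1785 m/s;  V_Py = rω cosθ + a·ω_rod·cosφ = +0.64682 m/s.
|V_P| = √(V_Px² + V_Py²) = 4.2283 m/s.

4.23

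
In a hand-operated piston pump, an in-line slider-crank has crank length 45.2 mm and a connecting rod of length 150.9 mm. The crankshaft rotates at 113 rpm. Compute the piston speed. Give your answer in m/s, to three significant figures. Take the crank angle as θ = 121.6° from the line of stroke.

0.382

ω = 2π·113/60 = 11.83 rad/s
For an in-line slider-crank, x = r cosθ + √(L² − r² sin²θ), so v = −rω sinθ·[1 + r cosθ/√(L² − r² sin²θ)].
With r = 0.0452 m, L = 0.1509 m, θ = 121.6°: √(L² − r² sin²θ) = 0.14591 m.
v = −0.0452·11.83·0.85173·[1 + 0.0452·-0.52399/0.14591] = -0.38161 m/s.
|v| = 0.38161 m/s.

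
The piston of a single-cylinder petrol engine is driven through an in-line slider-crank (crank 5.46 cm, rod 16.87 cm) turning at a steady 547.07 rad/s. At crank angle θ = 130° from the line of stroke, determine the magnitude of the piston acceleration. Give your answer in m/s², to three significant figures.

11300

ω = 547.1 rad/s
x(θ) = r cosθ + √(L² − r² sin²θ); with ω constant, a = ω²·d²x/dθ².
d²x/dθ² = −r cosθ − r²(cos2θ)/√u − r⁴ sin²2θ/(4u^{3/2}),  u = L² − r² sin²θ = 0.0267103 m².
Substituting r = 0.0546 m, L = 0.1687 m, θ = 130°: d²x/dθ² = +0.03777 m.
a = ω²·d²x/dθ² = (547.1)²·(+0.03777) = +11304 m/s²;  |a| = 11304 m/s².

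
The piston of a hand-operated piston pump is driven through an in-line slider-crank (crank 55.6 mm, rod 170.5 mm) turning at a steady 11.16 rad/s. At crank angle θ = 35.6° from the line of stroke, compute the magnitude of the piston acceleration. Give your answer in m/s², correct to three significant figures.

6.43

ω = 11.16 rad/s
x(θ) = r cosθ + √(L² − r² sin²θ); with ω constant, a = ω²·d²x/dθ².
d²x/dθ² = −r cosθ − r²(cos2θ)/√u − r⁴ sin²2θ/(4u^{3/2}),  u = L² − r² sin²θ = 0.0280227 m².
Substituting r = 0.0556 m, L = 0.1705 m, θ = 35.6°: d²x/dθ² = -0.051616 m.
a = ω²·d²x/dθ² = (11.16)²·(-0.051616) = -6.4286 m/s²;  |a| = 6.4286 m/s².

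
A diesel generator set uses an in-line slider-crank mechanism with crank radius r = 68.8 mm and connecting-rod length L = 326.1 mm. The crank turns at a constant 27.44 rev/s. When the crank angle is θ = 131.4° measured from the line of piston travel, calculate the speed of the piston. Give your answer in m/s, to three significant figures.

7.64

ω = 2π·27.4 = 172.4 rad/s
For an in-line slider-crank, x = r cosθ + √(L² − r² sin²θ), so v = −rω sinθ·[1 + r cosθ/√(L² − r² sin²θ)].
With r = 0.0688 m, L = 0.3261 m, θ = 131.4°: √(L² − r² sin²θ) = 0.32199 m.
v = −0.0688·172.4·0.75011·[1 + 0.0688·-0.66131/0.32199] = -7.6404 m/s.
|v| = 7.6404 m/s.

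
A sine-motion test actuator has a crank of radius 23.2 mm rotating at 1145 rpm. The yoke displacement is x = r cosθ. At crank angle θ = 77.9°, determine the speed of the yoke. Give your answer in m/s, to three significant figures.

ω = 119.9 rad/s (from 1145 rpm).
x = r cosθ ⇒ ẋ = −rω sinθ.
|v| = rω|sinθ| = 0.0232·119.9·|sin 77.9°| = 2.72 m/s.

2.72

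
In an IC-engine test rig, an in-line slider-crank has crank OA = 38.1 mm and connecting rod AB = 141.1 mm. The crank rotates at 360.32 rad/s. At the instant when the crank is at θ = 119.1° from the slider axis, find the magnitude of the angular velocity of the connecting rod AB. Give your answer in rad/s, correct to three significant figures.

48.7

ω = 360.3 rad/s
The rod makes angle φ with the slider axis where L sinφ = r sinθ; differentiating, L cosφ·φ̇ = r ω cosθ.
L cosφ = √(L² − r² sin²θ) = 0.13712 m.
|ω_rod| = r ω |cosθ| / √(L² − r² sin²θ) = 0.0381·360.3·0.48634/0.13712 = 48.692 rad/s.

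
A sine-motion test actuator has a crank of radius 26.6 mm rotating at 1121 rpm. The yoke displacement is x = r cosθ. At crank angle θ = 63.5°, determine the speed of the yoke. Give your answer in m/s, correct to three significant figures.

2.79

ω = 117.4 rad/s (from 1121 rpm).
x = r cosθ ⇒ ẋ = −rω sinθ.
|v| = rω|sinθ| = 0.0266·117.4·|sin 63.5°| = 2.7945 m/s.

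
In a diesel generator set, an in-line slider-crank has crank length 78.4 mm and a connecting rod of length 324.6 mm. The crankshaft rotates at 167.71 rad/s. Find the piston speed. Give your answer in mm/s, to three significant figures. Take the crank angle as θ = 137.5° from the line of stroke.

ω = 167.7 rad/s
For an in-line slider-crank, x = r cosθ + √(L² − r² sin²θ), so v = −rω sinθ·[1 + r cosθ/√(L² − r² sin²θ)].
With r = 0.0784 m, L = 0.3246 m, θ = 137.5°: √(L² − r² sin²θ) = 0.32025 m.
v = −0.0784·167.7·0.67559·[1 + 0.0784·-0.73728/0.32025] = -7.2797 m/s.
|v| = 7.2797 m/s = 7279.7 mm/s.

7280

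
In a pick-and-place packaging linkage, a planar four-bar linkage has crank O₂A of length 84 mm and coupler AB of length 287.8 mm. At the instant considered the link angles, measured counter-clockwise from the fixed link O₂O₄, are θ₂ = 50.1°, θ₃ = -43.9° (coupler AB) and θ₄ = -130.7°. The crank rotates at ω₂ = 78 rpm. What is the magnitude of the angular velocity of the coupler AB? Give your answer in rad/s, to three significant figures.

ω₂ = 8.168 rad/s (from 78 rpm).
Differentiating the loop-closure r₂e^{iθ₂}+r₃e^{iθ₃}=r₁+r₄e^{iθ₄} gives r₂ω₂e^{iθ₂}+r₃ω₃e^{iθ₃}=r₄ω₄e^{iθ₄}.
Eliminating the other unknown: ω₃ = r₂ω₂ sin(θ₄−θ₂) / [r₃ sin(θ₃−θ₄)].
Numerator sine = +0.01396; denominator sine = +0.99844.
Result = 0.084·8.168·(+0.01396) / (0.2878·(+0.99844)) = +0.033338 rad/s; magnitude 0.033338 rad/s.

0.0333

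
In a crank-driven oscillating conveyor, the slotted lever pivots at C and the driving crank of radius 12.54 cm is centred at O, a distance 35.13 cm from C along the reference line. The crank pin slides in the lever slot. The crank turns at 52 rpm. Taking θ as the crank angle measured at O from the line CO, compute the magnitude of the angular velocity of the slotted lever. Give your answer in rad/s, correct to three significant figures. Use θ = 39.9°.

ω = 5.445 rad/s (from 52 rpm).
Crank pin A relative to C: A = (d + r cosθ, r sinθ); lever angle φ = atan2(r sinθ, d + r cosθ).
Differentiating tanφ: φ̇ = rω(d cosθ + r)/(d² + r² + 2dr cosθ).
d² + r² + 2dr cosθ = |CA|² = 0.206729 m²;  d cosθ + r = +0.39491 m.
|ω_lever| = |0.1254·5.445·+0.39491| / 0.206729 = 1.3044 rad/s.

1.30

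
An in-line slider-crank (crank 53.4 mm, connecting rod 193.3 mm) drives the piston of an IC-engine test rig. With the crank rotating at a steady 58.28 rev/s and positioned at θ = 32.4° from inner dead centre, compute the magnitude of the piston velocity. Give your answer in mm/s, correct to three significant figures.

12900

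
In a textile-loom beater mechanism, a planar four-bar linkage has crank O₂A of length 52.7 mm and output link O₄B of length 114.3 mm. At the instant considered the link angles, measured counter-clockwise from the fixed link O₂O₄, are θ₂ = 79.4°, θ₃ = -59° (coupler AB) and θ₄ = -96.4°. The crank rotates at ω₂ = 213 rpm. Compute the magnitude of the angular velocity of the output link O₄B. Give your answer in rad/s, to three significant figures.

ω₂ = 22.31 rad/s (from 213 rpm).
Differentiating the loop-closure r₂e^{iθ₂}+r₃e^{iθ₃}=r₁+r₄e^{iθ₄} gives r₂ω₂e^{iθ₂}+r₃ω₃e^{iθ₃}=r₄ω₄e^{iθ₄}.
Eliminating the other unknown: ω₄ = r₂ω₂ sin(θ₂−θ₃) / [r₄ sin(θ₄−θ₃)].
Numerator sine = +0.66393; denominator sine = -0.60738.
Result = 0.0527·22.31·(+0.66393) / (0.1143·(-0.60738)) = -11.242 rad/s; magnitude 11.242 rad/s.

11.2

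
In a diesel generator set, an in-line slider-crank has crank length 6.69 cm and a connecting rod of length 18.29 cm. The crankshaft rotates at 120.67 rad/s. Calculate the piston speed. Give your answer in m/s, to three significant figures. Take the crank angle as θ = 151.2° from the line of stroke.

2.62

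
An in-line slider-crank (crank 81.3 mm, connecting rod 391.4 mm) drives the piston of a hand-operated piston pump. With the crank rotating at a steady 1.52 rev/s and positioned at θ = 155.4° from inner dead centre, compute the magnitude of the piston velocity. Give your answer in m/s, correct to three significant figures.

0.262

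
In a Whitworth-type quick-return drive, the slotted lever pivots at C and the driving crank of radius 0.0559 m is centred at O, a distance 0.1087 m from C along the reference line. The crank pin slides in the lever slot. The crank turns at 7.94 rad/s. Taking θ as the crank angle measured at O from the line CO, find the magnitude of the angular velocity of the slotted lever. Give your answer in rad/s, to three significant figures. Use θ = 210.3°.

ω = 7.94 rad/s
Crank pin A relative to C: A = (d + r cosθ, r sinθ); lever angle φ = atan2(r sinθ, d + r cosθ).
Differentiating tanφ: φ̇ = rω(d cosθ + r)/(d² + r² + 2dr cosθ).
d² + r² + 2dr cosθ = |CA|² = 0.00444795 m²;  d cosθ + r = -0.037951 m.
|ω_lever| = |0.0559·7.94·-0.037951| / 0.00444795 = 3.787 rad/s.

3.79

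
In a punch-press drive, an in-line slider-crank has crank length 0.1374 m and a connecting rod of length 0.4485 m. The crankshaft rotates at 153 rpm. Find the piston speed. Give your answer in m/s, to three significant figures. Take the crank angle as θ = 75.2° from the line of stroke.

ω = 2π·153/60 = 16.02 rad/s
For an in-line slider-crank, x = r cosθ + √(L² − r² sin²θ), so v = −rω sinθ·[1 + r cosθ/√(L² − r² sin²θ)].
With r = 0.1374 m, L = 0.4485 m, θ = 75.2°: √(L² − r² sin²θ) = 0.42838 m.
v = −0.1374·16.02·0.96682·[1 + 0.1374·0.25545/0.42838] = -2.3028 m/s.
|v| = 2.3028 m/s.

2.30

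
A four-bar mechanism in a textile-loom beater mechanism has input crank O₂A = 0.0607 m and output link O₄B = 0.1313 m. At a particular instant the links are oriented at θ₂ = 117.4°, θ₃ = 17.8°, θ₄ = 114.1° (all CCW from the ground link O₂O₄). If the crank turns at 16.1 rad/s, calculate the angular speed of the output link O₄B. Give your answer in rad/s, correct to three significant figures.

ω₂ = 16.1 rad/s
Differentiating the loop-closure r₂e^{iθ₂}+r₃e^{iθ₃}=r₁+r₄e^{iθ₄} gives r₂ω₂e^{iθ₂}+r₃ω₃e^{iθ₃}=r₄ω₄e^{iθ₄}.
Eliminating the other unknown: ω₄ = r₂ω₂ sin(θ₂−θ₃) / [r₄ sin(θ₄−θ₃)].
Numerator sine = +0.98600; denominator sine = +0.99396.
Result = 0.0607·16.1·(+0.98600) / (0.1313·(+0.99396)) = +7.3834 rad/s; magnitude 7.3834 rad/s.

7.38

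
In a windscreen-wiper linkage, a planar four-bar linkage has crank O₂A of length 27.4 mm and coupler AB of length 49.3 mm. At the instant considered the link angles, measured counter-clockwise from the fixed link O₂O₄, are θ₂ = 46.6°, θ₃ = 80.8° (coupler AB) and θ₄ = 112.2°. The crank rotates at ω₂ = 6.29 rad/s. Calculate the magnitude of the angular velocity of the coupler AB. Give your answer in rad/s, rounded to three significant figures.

ω₂ = 6.29 rad/s
Differentiating the loop-closure r₂e^{iθ₂}+r₃e^{iθ₃}=r₁+r₄e^{iθ₄} gives r₂ω₂e^{iθ₂}+r₃ω₃e^{iθ₃}=r₄ω₄e^{iθ₄}.
Eliminating the other unknown: ω₃ = r₂ω₂ sin(θ₄−θ₂) / [r₃ sin(θ₃−θ₄)].
Numerator sine = +0.91068; denominator sine = -0.52101.
Result = 0.0274·6.29·(+0.91068) / (0.0493·(-0.52101)) = -6.1105 rad/s; magnitude 6.1105 rad/s.

6.11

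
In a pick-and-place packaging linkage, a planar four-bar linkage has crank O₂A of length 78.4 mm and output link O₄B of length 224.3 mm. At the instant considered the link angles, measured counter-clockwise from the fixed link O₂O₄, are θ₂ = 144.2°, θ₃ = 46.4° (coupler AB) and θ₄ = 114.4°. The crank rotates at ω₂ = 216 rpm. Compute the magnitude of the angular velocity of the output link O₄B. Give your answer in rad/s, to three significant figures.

8.45

ω₂ = 22.62 rad/s (from 216 rpm).
Differentiating the loop-closure r₂e^{iθ₂}+r₃e^{iθ₃}=r₁+r₄e^{iθ₄} gives r₂ω₂e^{iθ₂}+r₃ω₃e^{iθ₃}=r₄ω₄e^{iθ₄}.
Eliminating the other unknown: ω₄ = r₂ω₂ sin(θ₂−θ₃) / [r₄ sin(θ₄−θ₃)].
Numerator sine = +0.99075; denominator sine = +0.92718.
Result = 0.0784·22.62·(+0.99075) / (0.2243·(+0.92718)) = +8.4482 rad/s; magnitude 8.4482 rad/s.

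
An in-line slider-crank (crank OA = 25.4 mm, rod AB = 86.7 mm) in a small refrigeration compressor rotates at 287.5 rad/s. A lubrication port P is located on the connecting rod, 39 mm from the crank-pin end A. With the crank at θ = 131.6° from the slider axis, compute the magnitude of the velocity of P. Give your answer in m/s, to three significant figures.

ω = 287.5 rad/s.  Crank-pin speed |V_A| = rω = 7.3025 m/s, perpendicular to OA.
Rod angle: sinφ = −(r/L) sinθ ⇒ φ = -12.655°; ω_rod = −rω cosθ/√(L²−r²sin²θ) = +57.313 rad/s.
V_P = V_A + ω_rod × AP, with AP = 0.039 m along the rod.
Components: V_Px = −rω sinθ − a·ω_rod·sinφ = -4.9711 m/s;  V_Py = rω cosθ + a·ω_rod·cosφ = -2.6674 m/s.
|V_P| = √(V_Px² + V_Py²) = 5.6415 m/s.

5.64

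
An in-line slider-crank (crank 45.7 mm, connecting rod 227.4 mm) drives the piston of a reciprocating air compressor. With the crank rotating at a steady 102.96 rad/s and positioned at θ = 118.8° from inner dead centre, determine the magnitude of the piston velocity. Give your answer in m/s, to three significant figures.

3.72

ω = 103 rad/s
For an in-line slider-crank, x = r cosθ + √(L² − r² sin²θ), so v = −rω sinθ·[1 + r cosθ/√(L² − r² sin²θ)].
With r = 0.0457 m, L = 0.2274 m, θ = 118.8°: √(L² − r² sin²θ) = 0.22385 m.
v = −0.0457·103·0.87631·[1 + 0.0457·-0.48175/0.22385] = -3.7177 m/s.
|v| = 3.7177 m/s.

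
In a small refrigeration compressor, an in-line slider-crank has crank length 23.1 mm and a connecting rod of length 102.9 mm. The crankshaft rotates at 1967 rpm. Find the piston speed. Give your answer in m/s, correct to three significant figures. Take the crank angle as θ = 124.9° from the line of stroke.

3.39

ω = 2π·1967/60 = 206 rad/s
For an in-line slider-crank, x = r cosθ + √(L² − r² sin²θ), so v = −rω sinθ·[1 + r cosθ/√(L² − r² sin²θ)].
With r = 0.0231 m, L = 0.1029 m, θ = 124.9°: √(L² − r² sin²θ) = 0.10114 m.
v = −0.0231·206·0.82015·[1 + 0.0231·-0.57215/0.10114] = -3.3925 m/s.
|v| = 3.3925 m/s.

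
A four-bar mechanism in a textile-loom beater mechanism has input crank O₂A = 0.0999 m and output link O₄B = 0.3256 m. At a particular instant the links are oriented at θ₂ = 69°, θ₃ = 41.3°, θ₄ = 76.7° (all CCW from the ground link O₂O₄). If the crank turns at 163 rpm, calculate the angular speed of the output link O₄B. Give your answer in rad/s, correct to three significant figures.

4.20

ω₂ = 17.07 rad/s (from 163 rpm).
Differentiating the loop-closure r₂e^{iθ₂}+r₃e^{iθ₃}=r₁+r₄e^{iθ₄} gives r₂ω₂e^{iθ₂}+r₃ω₃e^{iθ₃}=r₄ω₄e^{iθ₄}.
Eliminating the other unknown: ω₄ = r₂ω₂ sin(θ₂−θ₃) / [r₄ sin(θ₄−θ₃)].
Numerator sine = +0.46484; denominator sine = +0.57928.
Result = 0.0999·17.07·(+0.46484) / (0.3256·(+0.57928)) = +4.2026 rad/s; magnitude 4.2026 rad/s.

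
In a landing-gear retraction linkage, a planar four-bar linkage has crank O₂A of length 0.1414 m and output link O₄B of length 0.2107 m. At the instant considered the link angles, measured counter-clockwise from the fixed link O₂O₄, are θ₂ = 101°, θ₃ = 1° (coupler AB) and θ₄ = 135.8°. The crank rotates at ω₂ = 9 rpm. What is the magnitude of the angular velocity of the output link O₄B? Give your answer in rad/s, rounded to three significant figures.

0.878

ω₂ = 0.9425 rad/s (from 9 rpm).
Differentiating the loop-closure r₂e^{iθ₂}+r₃e^{iθ₃}=r₁+r₄e^{iθ₄} gives r₂ω₂e^{iθ₂}+r₃ω₃e^{iθ₃}=r₄ω₄e^{iθ₄}.
Eliminating the other unknown: ω₄ = r₂ω₂ sin(θ₂−θ₃) / [r₄ sin(θ₄−θ₃)].
Numerator sine = +0.98481; denominator sine = +0.70957.
Result = 0.1414·0.9425·(+0.98481) / (0.2107·(+0.70957)) = +0.87783 rad/s; magnitude 0.87783 rad/s.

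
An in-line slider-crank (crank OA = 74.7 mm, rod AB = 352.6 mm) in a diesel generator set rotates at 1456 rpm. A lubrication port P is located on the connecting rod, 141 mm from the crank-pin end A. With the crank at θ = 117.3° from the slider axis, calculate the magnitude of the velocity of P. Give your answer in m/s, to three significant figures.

ω = 152.5 rad/s.  Crank-pin speed |V_A| = rω = 11.39 m/s, perpendicular to OA.
Rod angle: sinφ = −(r/L) sinθ ⇒ φ = -10.851°; ω_rod = −rω cosθ/√(L²−r²sin²θ) = +15.085 rad/s.
V_P = V_A + ω_rod × AP, with AP = 0.141 m along the rod.
Components: V_Px = −rω sinθ − a·ω_rod·sinφ = -9.7206 m/s;  V_Py = rω cosθ + a·ω_rod·cosφ = -3.1349 m/s.
|V_P| = √(V_Px² + V_Py²) = 10.214 m/s.

10.2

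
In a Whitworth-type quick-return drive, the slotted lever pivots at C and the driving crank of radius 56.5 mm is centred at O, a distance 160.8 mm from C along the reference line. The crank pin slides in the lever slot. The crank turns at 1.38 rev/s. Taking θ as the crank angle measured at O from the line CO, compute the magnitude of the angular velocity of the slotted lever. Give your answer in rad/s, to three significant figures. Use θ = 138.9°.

ω = 8.671 rad/s (from 1.38 rev/s).
Crank pin A relative to C: A = (d + r cosθ, r sinθ); lever angle φ = atan2(r sinθ, d + r cosθ).
Differentiating tanφ: φ̇ = rω(d cosθ + r)/(d² + r² + 2dr cosθ).
d² + r² + 2dr cosθ = |CA|² = 0.0153563 m²;  d cosθ + r = -0.064673 m.
|ω_lever| = |0.0565·8.671·-0.064673| / 0.0153563 = 2.0632 rad/s.

2.06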